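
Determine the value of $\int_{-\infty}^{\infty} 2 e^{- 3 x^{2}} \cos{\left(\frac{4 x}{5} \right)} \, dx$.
$\frac{2 \sqrt{3} \sqrt{\pi}}{3 e^{\frac{4}{75}}}$

Define $I(b) = \int_{-\infty}^{\infty} 2 e^{- 3 x^{2}} \cos{\left(b x \right)} \, dx$.

Differentiating under the integral sign,
$$I'(b) = \int_{-\infty}^{\infty} - 2 x e^{- 3 x^{2}} \sin{\left(b x \right)} \, dx.$$

Integrate $\int_{-\infty}^{\infty} x \sin(b x)\, e^{- 3 x^{2}}\, dx$ by parts with $u = \sin(b x)$ and $dv = x\, e^{- 3 x^{2}}\, dx$, giving $v = - \frac{e^{- 3 x^{2}}}{6}$. The boundary term vanishes and
$$\int_{-\infty}^{\infty} x \sin(b x)\, e^{- 3 x^{2}}\, dx = \frac{b}{6} \int_{-\infty}^{\infty} \cos(b x)\, e^{- 3 x^{2}}\, dx,$$
so $I'(b) = - \frac{b}{6}\, I(b)$.

This is a separable first-order ODE; solving with the initial condition $I(0) = \int_{-\infty}^{\infty} 2 e^{- 3 x^{2}}\,dx = \frac{2 \sqrt{3} \sqrt{\pi}}{3}$ gives
$$I(b) = \frac{2 \sqrt{3} \sqrt{\pi} e^{- \frac{b^{2}}{12}}}{3}.$$

Setting $b = \frac{4}{5}$:
$$I = \frac{2 \sqrt{3} \sqrt{\pi}}{3 e^{\frac{4}{75}}}.$$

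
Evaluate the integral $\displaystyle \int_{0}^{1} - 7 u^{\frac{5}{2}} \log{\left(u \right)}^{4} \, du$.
$- \frac{768}{2401}$

Consider the simpler parametrised integral
$$J(a) = \int_{0}^{1} - 7 u^{a} \, du = - \frac{7}{a + 1}.$$

Differentiating under the integral sign brings down a factor of $\ln u$:
$$\frac{dJ}{da} = \int_{0}^{1} - 7 u^{a} \log{\left(u \right)} \, du = \frac{7}{\left(a + 1\right)^{2}}.$$

Repeating $4$ times in total — each differentiation brings down another $\ln u$ — gives
$$\frac{d^{4}J}{da^{4}} = \int_{0}^{1} - 7 u^{a} \log{\left(u \right)}^{4} \, du = - \frac{168}{\left(a + 1\right)^{5}},$$
and the integrand here is exactly the target integrand, so $I = - \frac{168}{\left(a + 1\right)^{5}}$.

Setting $a = \frac{5}{2}$:
$$I = - \frac{768}{2401}.$$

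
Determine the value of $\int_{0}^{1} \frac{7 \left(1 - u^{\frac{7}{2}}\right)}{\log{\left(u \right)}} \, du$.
$- \log{\left(\frac{4782969}{128} \right)}$

Consider the one-parameter family: let $I(a) = \int_{0}^{1} \frac{7 \left(1 - u^{a}\right)}{\log{\left(u \right)}} \, du$.

Since $\dfrac{\partial}{\partial a}\,u^{a} = u^{a} \ln u$, the $\ln u$ in the denominator cancels and
$$\frac{dI}{da} = \int_{0}^{1} -7 u^{a} \, du = -7 \left[\frac{u^{a+1}}{a+1}\right]_0^1 = - \frac{7}{a + 1}.$$

Integrating with respect to $a$ gives $I(a) = - 7 \log{\left(a + 1 \right)} + C$.

At $a = 0$ the integrand is identically $0$, so $I(0) = 0$. The closed form gives $0$, hence $C = 0$.

Setting $a = \frac{7}{2}$:
$$I = - \log{\left(\frac{4782969}{128} \right)}.$$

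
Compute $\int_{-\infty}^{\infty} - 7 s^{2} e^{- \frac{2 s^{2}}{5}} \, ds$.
$- \frac{35 \sqrt{10} \sqrt{\pi}}{8}$

Start from the elementary integral
$$J(a) = \int_{-\infty}^{\infty} - 7 e^{- a s^{2}} \, ds = - \frac{7 \sqrt{\pi}}{\sqrt{a}}.$$

Differentiating under the integral sign brings down a factor of $(-s^2)$:
$$\frac{dJ}{da} = \int_{-\infty}^{\infty} 7 s^{2} e^{- a s^{2}} \, ds = \frac{7 \sqrt{\pi}}{2 a^{\frac{3}{2}}}.$$

The integral on the left is $-I$, so $I = - \frac{7 \sqrt{\pi}}{2 a^{\frac{3}{2}}}$.

Setting $a = \frac{2}{5}$:
$$I = - \frac{35 \sqrt{10} \sqrt{\pi}}{8}.$$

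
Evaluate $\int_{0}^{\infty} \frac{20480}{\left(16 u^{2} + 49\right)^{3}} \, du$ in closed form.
$\frac{960 \pi}{16807}$

Start from the standard arctangent integral
$$J(a) = \int_{0}^{\infty} \frac{5}{a^{2} + u^{2}} \, du = \frac{5 \pi}{2 a}.$$

Differentiating under the integral sign with respect to $a$,
$$\frac{dJ}{da} = \int_{0}^{\infty} - \frac{10 a}{\left(a^{2} + u^{2}\right)^{2}} \, du = - \frac{5 \pi}{2 a^{2}},$$
so $\int_{0}^{\infty} \frac{5}{\left(a^{2} + u^{2}\right)^{2}} \, du = \frac{5 \pi}{4 a^{3}}$.

Repeating — each differentiation of $1/(u^2+a^2)^j$ produces $-2ja/(u^2+a^2)^{j+1}$ — and dividing through by $-2ja$ at each step yields, after $2$ differentiations in total,
$$\int_{0}^{\infty} \frac{5}{\left(a^{2} + u^{2}\right)^{3}} \, du = \frac{15 \pi}{16 a^{5}}.$$

Setting $a = \frac{7}{4}$:
$$I = \frac{960 \pi}{16807}.$$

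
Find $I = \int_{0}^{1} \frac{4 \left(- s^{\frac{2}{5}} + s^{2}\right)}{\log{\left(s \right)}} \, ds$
$\log{\left(\frac{50625}{2401} \right)}$

Introduce a parameter $a$ in the exponent: let $I(a) = \int_{0}^{1} \frac{4 \left(- s^{\frac{2}{5}} + s^{a}\right)}{\log{\left(s \right)}} \, ds$.

Since $\dfrac{\partial}{\partial a}\,s^{a} = s^{a} \ln s$, the $\ln s$ in the denominator cancels and
$$\frac{dI}{da} = \int_{0}^{1} 4 s^{a} \, ds = 4 \left[\frac{s^{a+1}}{a+1}\right]_0^1 = \frac{4}{a + 1}.$$

Integrating with respect to $a$ gives $I(a) = \log{\left(\frac{625 \left(a + 1\right)^{4}}{2401} \right)} + C$.

At $a = \frac{2}{5}$ the integrand is identically $0$, so $I(\frac{2}{5}) = 0$. The closed form gives $0$, hence $C = 0$.

Setting $a = 2$:
$$I = \log{\left(\frac{50625}{2401} \right)}.$$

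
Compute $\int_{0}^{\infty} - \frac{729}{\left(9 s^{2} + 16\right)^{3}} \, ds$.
$- \frac{729 \pi}{16384}$

Recall the elementary integral
$$J(a) = \int_{0}^{\infty} - \frac{1}{a^{2} + s^{2}} \, ds = - \frac{\pi}{2 a}.$$

Differentiating under the integral sign with respect to $a$,
$$\frac{dJ}{da} = \int_{0}^{\infty} \frac{2 a}{\left(a^{2} + s^{2}\right)^{2}} \, ds = \frac{\pi}{2 a^{2}},$$
so $\int_{0}^{\infty} - \frac{1}{\left(a^{2} + s^{2}\right)^{2}} \, ds = - \frac{\pi}{4 a^{3}}$.

Repeating — each differentiation of $1/(s^2+a^2)^j$ produces $-2ja/(s^2+a^2)^{j+1}$ — and dividing through by $-2ja$ at each step yields, after $2$ differentiations in total,
$$\int_{0}^{\infty} - \frac{1}{\left(a^{2} + s^{2}\right)^{3}} \, ds = - \frac{3 \pi}{16 a^{5}}.$$

Setting $a = \frac{4}{3}$:
$$I = - \frac{729 \pi}{16384}.$$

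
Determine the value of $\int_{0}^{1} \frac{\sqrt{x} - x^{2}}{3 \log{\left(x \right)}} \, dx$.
$- \frac{\log{\left(2 \right)}}{3}$

Replace the exponent $\frac{1}{2}$ by a parameter $a$: let $I(a) = \int_{0}^{1} \frac{- x^{2} + x^{a}}{3 \log{\left(x \right)}} \, dx$.

Since $\dfrac{\partial}{\partial a}\,x^{a} = x^{a} \ln x$, the $\ln x$ in the denominator cancels and
$$\frac{dI}{da} = \int_{0}^{1} \frac{1}{3} x^{a} \, dx = \frac{1}{3} \left[\frac{x^{a+1}}{a+1}\right]_0^1 = \frac{1}{3 \left(a + 1\right)}.$$

Integrating with respect to $a$ gives $I(a) = \frac{\log{\left(a + 1 \right)}}{3} - \frac{\log{\left(3 \right)}}{3} + C$.

At $a = 2$ the integrand is identically $0$, so $I(2) = 0$. The closed form gives $0$, hence $C = 0$.

Setting $a = \frac{1}{2}$:
$$I = - \frac{\log{\left(2 \right)}}{3}.$$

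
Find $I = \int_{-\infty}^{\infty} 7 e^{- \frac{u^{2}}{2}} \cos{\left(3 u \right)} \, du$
$\frac{7 \sqrt{2} \sqrt{\pi}}{e^{\frac{9}{2}}}$

Treat the cosine frequency as a parameter and define $I(b) = \int_{-\infty}^{\infty} 7 e^{- \frac{u^{2}}{2}} \cos{\left(b u \right)} \, du$.

Differentiating under the integral sign,
$$I'(b) = \int_{-\infty}^{\infty} - 7 u e^{- \frac{u^{2}}{2}} \sin{\left(b u \right)} \, du.$$

Integrate $\int_{-\infty}^{\infty} u \sin(b u)\, e^{- \frac{u^{2}}{2}}\, du$ by parts with $w = \sin(b u)$ and $dv = u\, e^{- \frac{u^{2}}{2}}\, du$, giving $v = - e^{- \frac{u^{2}}{2}}$. The boundary term vanishes and
$$\int_{-\infty}^{\infty} u \sin(b u)\, e^{- \frac{u^{2}}{2}}\, du = b \int_{-\infty}^{\infty} \cos(b u)\, e^{- \frac{u^{2}}{2}}\, du,$$
so $I'(b) = - b\, I(b)$.

This is a separable first-order ODE; solving with the initial condition $I(0) = \int_{-\infty}^{\infty} 7 e^{- \frac{u^{2}}{2}}\,du = 7 \sqrt{2} \sqrt{\pi}$ gives
$$I(b) = 7 \sqrt{2} \sqrt{\pi} e^{- \frac{b^{2}}{2}}.$$

Setting $b = 3$:
$$I = \frac{7 \sqrt{2} \sqrt{\pi}}{e^{\frac{9}{2}}}.$$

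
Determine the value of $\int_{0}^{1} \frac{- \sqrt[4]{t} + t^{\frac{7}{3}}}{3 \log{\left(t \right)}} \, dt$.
$- \frac{\log{\left(3 \right)}}{3} + \log{\left(2 \right)}$

Replace the exponent $\frac{1}{4}$ by a parameter $a$: let $I(a) = \int_{0}^{1} \frac{t^{\frac{7}{3}} - t^{a}}{3 \log{\left(t \right)}} \, dt$.

Since $\dfrac{\partial}{\partial a}\,t^{a} = t^{a} \ln t$, the $\ln t$ in the denominator cancels and
$$\frac{dI}{da} = \int_{0}^{1} - \frac{1}{3} t^{a} \, dt = - \frac{1}{3} \left[\frac{t^{a+1}}{a+1}\right]_0^1 = - \frac{1}{3 a + 3}.$$

Integrating with respect to $a$ gives $I(a) = - \frac{\log{\left(a + 1 \right)}}{3} - \frac{\log{\left(3 \right)}}{3} + \frac{\log{\left(10 \right)}}{3} + C$.

At $a = \frac{7}{3}$ the integrand is identically $0$, so $I(\frac{7}{3}) = 0$. The closed form gives $0$, hence $C = 0$.

Setting $a = \frac{1}{4}$:
$$I = - \frac{\log{\left(3 \right)}}{3} + \log{\left(2 \right)}.$$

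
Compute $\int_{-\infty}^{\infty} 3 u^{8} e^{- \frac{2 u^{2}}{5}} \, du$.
$\frac{196875 \sqrt{10} \sqrt{\pi}}{512}$

Begin with the known integral
$$J(a) = \int_{-\infty}^{\infty} 3 e^{- a u^{2}} \, du = \frac{3 \sqrt{\pi}}{\sqrt{a}}.$$

Differentiating under the integral sign brings down a factor of $(-u^2)$:
$$\frac{dJ}{da} = \int_{-\infty}^{\infty} - 3 u^{2} e^{- a u^{2}} \, du = - \frac{3 \sqrt{\pi}}{2 a^{\frac{3}{2}}}.$$

Repeating $4$ times in total — each differentiation brings down another $(-u^2)$ — gives
$$\frac{d^{4}J}{da^{4}} = \int_{-\infty}^{\infty} 3 u^{8} e^{- a u^{2}} \, du = \frac{315 \sqrt{\pi}}{16 a^{\frac{9}{2}}},$$
and the integrand here is exactly the target integrand, so $I = \frac{315 \sqrt{\pi}}{16 a^{\frac{9}{2}}}$.

Setting $a = \frac{2}{5}$:
$$I = \frac{196875 \sqrt{10} \sqrt{\pi}}{512}.$$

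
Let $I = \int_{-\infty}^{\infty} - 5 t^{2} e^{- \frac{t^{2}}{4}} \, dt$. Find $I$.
$- 20 \sqrt{\pi}$

Begin with the known integral
$$J(a) = \int_{-\infty}^{\infty} - 5 e^{- a t^{2}} \, dt = - \frac{5 \sqrt{\pi}}{\sqrt{a}}.$$

Differentiating under the integral sign brings down a factor of $(-t^2)$:
$$\frac{dJ}{da} = \int_{-\infty}^{\infty} 5 t^{2} e^{- a t^{2}} \, dt = \frac{5 \sqrt{\pi}}{2 a^{\frac{3}{2}}}.$$

The integral on the left is $-I$, so $I = - \frac{5 \sqrt{\pi}}{2 a^{\frac{3}{2}}}$.

Setting $a = \frac{1}{4}$:
$$I = - 20 \sqrt{\pi}.$$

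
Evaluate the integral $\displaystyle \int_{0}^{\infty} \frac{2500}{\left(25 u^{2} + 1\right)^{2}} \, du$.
$125 \pi$

Recall the elementary integral
$$J(a) = \int_{0}^{\infty} \frac{4}{a^{2} + u^{2}} \, du = \frac{2 \pi}{a}.$$

Differentiating under the integral sign with respect to $a$,
$$\frac{dJ}{da} = \int_{0}^{\infty} - \frac{8 a}{\left(a^{2} + u^{2}\right)^{2}} \, du = - \frac{2 \pi}{a^{2}},$$
so $\int_{0}^{\infty} \frac{4}{\left(a^{2} + u^{2}\right)^{2}} \, du = \frac{\pi}{a^{3}}$.

Setting $a = \frac{1}{5}$:
$$I = 125 \pi.$$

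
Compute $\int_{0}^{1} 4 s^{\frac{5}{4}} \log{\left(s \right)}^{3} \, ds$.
$- \frac{2048}{2187}$

Begin with the known integral
$$J(a) = \int_{0}^{1} 4 s^{a} \, ds = \frac{4}{a + 1}.$$

Differentiating under the integral sign brings down a factor of $\ln s$:
$$\frac{dJ}{da} = \int_{0}^{1} 4 s^{a} \log{\left(s \right)} \, ds = - \frac{4}{\left(a + 1\right)^{2}}.$$

Repeating $3$ times in total — each differentiation brings down another $\ln s$ — gives
$$\frac{d^{3}J}{da^{3}} = \int_{0}^{1} 4 s^{a} \log{\left(s \right)}^{3} \, ds = - \frac{24}{\left(a + 1\right)^{4}},$$
and the integrand here is exactly the target integrand, so $I = - \frac{24}{\left(a + 1\right)^{4}}$.

Setting $a = \frac{5}{4}$:
$$I = - \frac{2048}{2187}.$$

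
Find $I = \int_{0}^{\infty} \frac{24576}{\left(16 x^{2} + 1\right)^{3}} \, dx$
$1152 \pi$

Begin with the known result
$$J(a) = \int_{0}^{\infty} \frac{6}{a^{2} + x^{2}} \, dx = \frac{3 \pi}{a}.$$

Differentiating under the integral sign with respect to $a$,
$$\frac{dJ}{da} = \int_{0}^{\infty} - \frac{12 a}{\left(a^{2} + x^{2}\right)^{2}} \, dx = - \frac{3 \pi}{a^{2}},$$
so $\int_{0}^{\infty} \frac{6}{\left(a^{2} + x^{2}\right)^{2}} \, dx = \frac{3 \pi}{2 a^{3}}$.

Repeating — each differentiation of $1/(x^2+a^2)^j$ produces $-2ja/(x^2+a^2)^{j+1}$ — and dividing through by $-2ja$ at each step yields, after $2$ differentiations in total,
$$\int_{0}^{\infty} \frac{6}{\left(a^{2} + x^{2}\right)^{3}} \, dx = \frac{9 \pi}{8 a^{5}}.$$

Setting $a = \frac{1}{4}$:
$$I = 1152 \pi.$$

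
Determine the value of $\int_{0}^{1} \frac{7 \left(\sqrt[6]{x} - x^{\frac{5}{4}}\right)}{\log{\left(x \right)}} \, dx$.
$\log{\left(\frac{105413504}{10460353203} \right)}$

Replace the exponent $\frac{1}{6}$ by a parameter $a$: let $I(a) = \int_{0}^{1} \frac{7 \left(- x^{\frac{5}{4}} + x^{a}\right)}{\log{\left(x \right)}} \, dx$.

Since $\dfrac{\partial}{\partial a}\,x^{a} = x^{a} \ln x$, the $\ln x$ in the denominator cancels and
$$\frac{dI}{da} = \int_{0}^{1} 7 x^{a} \, dx = 7 \left[\frac{x^{a+1}}{a+1}\right]_0^1 = \frac{7}{a + 1}.$$

Integrating with respect to $a$ gives $I(a) = \log{\left(\frac{16384 \left(a + 1\right)^{7}}{4782969} \right)} + C$.

At $a = \frac{5}{4}$ the integrand is identically $0$, so $I(\frac{5}{4}) = 0$. The closed form gives $0$, hence $C = 0$.

Setting $a = \frac{1}{6}$:
$$I = \log{\left(\frac{105413504}{10460353203} \right)}.$$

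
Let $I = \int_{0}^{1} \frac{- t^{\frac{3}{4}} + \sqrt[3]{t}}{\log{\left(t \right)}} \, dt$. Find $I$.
$\log{\left(\frac{16}{21} \right)}$

Consider the one-parameter family: let $I(a) = \int_{0}^{1} \frac{- t^{\frac{3}{4}} + t^{a}}{\log{\left(t \right)}} \, dt$.

Since $\dfrac{\partial}{\partial a}\,t^{a} = t^{a} \ln t$, the $\ln t$ in the denominator cancels and
$$\frac{dI}{da} = \int_{0}^{1} t^{a} \, dt = \left[\frac{t^{a+1}}{a+1}\right]_0^1 = \frac{1}{a + 1}.$$

Integrating with respect to $a$ gives $I(a) = \log{\left(\frac{4 a}{7} + \frac{4}{7} \right)} + C$.

At $a = \frac{3}{4}$ the integrand is identically $0$, so $I(\frac{3}{4}) = 0$. The closed form gives $0$, hence $C = 0$.

Setting $a = \frac{1}{3}$:
$$I = \log{\left(\frac{16}{21} \right)}.$$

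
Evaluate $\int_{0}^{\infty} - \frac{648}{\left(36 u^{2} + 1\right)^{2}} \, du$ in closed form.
$- 27 \pi$

Begin with the known result
$$J(a) = \int_{0}^{\infty} - \frac{1}{2 \left(a^{2} + u^{2}\right)} \, du = - \frac{\pi}{4 a}.$$

Differentiating under the integral sign with respect to $a$,
$$\frac{dJ}{da} = \int_{0}^{\infty} \frac{a}{\left(a^{2} + u^{2}\right)^{2}} \, du = \frac{\pi}{4 a^{2}},$$
so $\int_{0}^{\infty} - \frac{1}{2 \left(a^{2} + u^{2}\right)^{2}} \, du = - \frac{\pi}{8 a^{3}}$.

Setting $a = \frac{1}{6}$:
$$I = - 27 \pi.$$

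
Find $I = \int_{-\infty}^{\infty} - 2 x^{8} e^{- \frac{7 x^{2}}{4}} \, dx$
$- \frac{960 \sqrt{7} \sqrt{\pi}}{2401}$

Start from the elementary integral
$$J(a) = \int_{-\infty}^{\infty} - 2 e^{- a x^{2}} \, dx = - \frac{2 \sqrt{\pi}}{\sqrt{a}}.$$

Differentiating under the integral sign brings down a factor of $(-x^2)$:
$$\frac{dJ}{da} = \int_{-\infty}^{\infty} 2 x^{2} e^{- a x^{2}} \, dx = \frac{\sqrt{\pi}}{a^{\frac{3}{2}}}.$$

Repeating $4$ times in total — each differentiation brings down another $(-x^2)$ — gives
$$\frac{d^{4}J}{da^{4}} = \int_{-\infty}^{\infty} - 2 x^{8} e^{- a x^{2}} \, dx = - \frac{105 \sqrt{\pi}}{8 a^{\frac{9}{2}}},$$
and the integrand here is exactly the target integrand, so $I = - \frac{105 \sqrt{\pi}}{8 a^{\frac{9}{2}}}$.

Setting $a = \frac{7}{4}$:
$$I = - \frac{960 \sqrt{7} \sqrt{\pi}}{2401}.$$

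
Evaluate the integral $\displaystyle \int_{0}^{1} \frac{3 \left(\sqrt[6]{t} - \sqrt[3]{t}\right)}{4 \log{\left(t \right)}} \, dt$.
$\log{\left(\frac{14^{\frac{3}{4}}}{8} \right)}$

Introduce a parameter $a$ in the exponent: let $I(a) = \int_{0}^{1} \frac{3 \left(- \sqrt[3]{t} + t^{a}\right)}{4 \log{\left(t \right)}} \, dt$.

Since $\dfrac{\partial}{\partial a}\,t^{a} = t^{a} \ln t$, the $\ln t$ in the denominator cancels and
$$\frac{dI}{da} = \int_{0}^{1} \frac{3}{4} t^{a} \, dt = \frac{3}{4} \left[\frac{t^{a+1}}{a+1}\right]_0^1 = \frac{3}{4 \left(a + 1\right)}.$$

Integrating with respect to $a$ gives $I(a) = \log{\left(\frac{\sqrt{2} \cdot 3^{\frac{3}{4}} \left(a + 1\right)^{\frac{3}{4}}}{4} \right)} + C$.

At $a = \frac{1}{3}$ the integrand is identically $0$, so $I(\frac{1}{3}) = 0$. The closed form gives $0$, hence $C = 0$.

Setting $a = \frac{1}{6}$:
$$I = \log{\left(\frac{14^{\frac{3}{4}}}{8} \right)}.$$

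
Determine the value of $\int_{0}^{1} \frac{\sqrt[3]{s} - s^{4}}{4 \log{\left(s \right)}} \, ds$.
$- \frac{\log{\left(5 \right)}}{4} - \frac{\log{\left(3 \right)}}{4} + \frac{\log{\left(2 \right)}}{2}$

Replace the exponent $4$ by a parameter $a$: let $I(a) = \int_{0}^{1} \frac{\sqrt[3]{s} - s^{a}}{4 \log{\left(s \right)}} \, ds$.

Since $\dfrac{\partial}{\partial a}\,s^{a} = s^{a} \ln s$, the $\ln s$ in the denominator cancels and
$$\frac{dI}{da} = \int_{0}^{1} - \frac{1}{4} s^{a} \, ds = - \frac{1}{4} \left[\frac{s^{a+1}}{a+1}\right]_0^1 = - \frac{1}{4 a + 4}.$$

Integrating with respect to $a$ gives $I(a) = - \frac{\log{\left(a + 1 \right)}}{4} - \frac{\log{\left(3 \right)}}{4} + \frac{\log{\left(2 \right)}}{2} + C$.

At $a = \frac{1}{3}$ the integrand is identically $0$, so $I(\frac{1}{3}) = 0$. The closed form gives $0$, hence $C = 0$.

Setting $a = 4$:
$$I = - \frac{\log{\left(5 \right)}}{4} - \frac{\log{\left(3 \right)}}{4} + \frac{\log{\left(2 \right)}}{2}.$$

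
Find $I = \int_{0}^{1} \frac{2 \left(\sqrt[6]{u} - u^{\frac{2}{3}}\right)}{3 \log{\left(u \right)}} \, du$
$- \frac{2 \log{\left(10 \right)}}{3} + \frac{2 \log{\left(7 \right)}}{3}$

Consider the one-parameter family: let $I(a) = \int_{0}^{1} \frac{2 \left(- u^{\frac{2}{3}} + u^{a}\right)}{3 \log{\left(u \right)}} \, du$.

Since $\dfrac{\partial}{\partial a}\,u^{a} = u^{a} \ln u$, the $\ln u$ in the denominator cancels and
$$\frac{dI}{da} = \int_{0}^{1} \frac{2}{3} u^{a} \, du = \frac{2}{3} \left[\frac{u^{a+1}}{a+1}\right]_0^1 = \frac{2}{3 \left(a + 1\right)}.$$

Integrating with respect to $a$ gives $I(a) = \log{\left(\frac{3^{\frac{2}{3}} \sqrt[3]{5} \left(a + 1\right)^{\frac{2}{3}}}{5} \right)} + C$.

At $a = \frac{2}{3}$ the integrand is identically $0$, so $I(\frac{2}{3}) = 0$. The closed form gives $0$, hence $C = 0$.

Setting $a = \frac{1}{6}$:
$$I = - \frac{2 \log{\left(10 \right)}}{3} + \frac{2 \log{\left(7 \right)}}{3}.$$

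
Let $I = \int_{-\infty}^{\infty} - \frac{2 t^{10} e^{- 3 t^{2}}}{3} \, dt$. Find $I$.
$- \frac{35 \sqrt{3} \sqrt{\pi}}{1296}$

Start from the elementary integral
$$J(a) = \int_{-\infty}^{\infty} - \frac{2 e^{- a t^{2}}}{3} \, dt = - \frac{2 \sqrt{\pi}}{3 \sqrt{a}}.$$

Differentiating under the integral sign brings down a factor of $(-t^2)$:
$$\frac{dJ}{da} = \int_{-\infty}^{\infty} \frac{2 t^{2} e^{- a t^{2}}}{3} \, dt = \frac{\sqrt{\pi}}{3 a^{\frac{3}{2}}}.$$

Repeating $5$ times in total — each differentiation brings down another $(-t^2)$ — gives
$$\frac{d^{5}J}{da^{5}} = \int_{-\infty}^{\infty} \frac{2 t^{10} e^{- a t^{2}}}{3} \, dt = \frac{315 \sqrt{\pi}}{16 a^{\frac{11}{2}}},$$
and the integrand here is $(-1)^{5}$ times the target integrand, so $I = (-1)^{5}\,\frac{d^{5}J}{da^{5}} = - \frac{315 \sqrt{\pi}}{16 a^{\frac{11}{2}}}$.

Setting $a = 3$:
$$I = - \frac{35 \sqrt{3} \sqrt{\pi}}{1296}.$$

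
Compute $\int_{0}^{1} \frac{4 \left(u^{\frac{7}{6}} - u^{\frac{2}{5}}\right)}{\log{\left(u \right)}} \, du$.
$- \log{\left(\frac{3111696}{17850625} \right)}$

Consider the one-parameter family: let $I(a) = \int_{0}^{1} \frac{4 \left(u^{\frac{7}{6}} - u^{a}\right)}{\log{\left(u \right)}} \, du$.

Since $\dfrac{\partial}{\partial a}\,u^{a} = u^{a} \ln u$, the $\ln u$ in the denominator cancels and
$$\frac{dI}{da} = \int_{0}^{1} -4 u^{a} \, du = -4 \left[\frac{u^{a+1}}{a+1}\right]_0^1 = - \frac{4}{a + 1}.$$

Integrating with respect to $a$ gives $I(a) = - \log{\left(\frac{1296 \left(a + 1\right)^{4}}{28561} \right)} + C$.

At $a = \frac{7}{6}$ the integrand is identically $0$, so $I(\frac{7}{6}) = 0$. The closed form gives $0$, hence $C = 0$.

Setting $a = \frac{2}{5}$:
$$I = - \log{\left(\frac{3111696}{17850625} \right)}.$$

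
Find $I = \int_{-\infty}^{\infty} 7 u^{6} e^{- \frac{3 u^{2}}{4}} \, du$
$\frac{560 \sqrt{3} \sqrt{\pi}}{27}$

Start from the elementary integral
$$J(a) = \int_{-\infty}^{\infty} 7 e^{- a u^{2}} \, du = \frac{7 \sqrt{\pi}}{\sqrt{a}}.$$

Differentiating under the integral sign brings down a factor of $(-u^2)$:
$$\frac{dJ}{da} = \int_{-\infty}^{\infty} - 7 u^{2} e^{- a u^{2}} \, du = - \frac{7 \sqrt{\pi}}{2 a^{\frac{3}{2}}}.$$

Repeating $3$ times in total — each differentiation brings down another $(-u^2)$ — gives
$$\frac{d^{3}J}{da^{3}} = \int_{-\infty}^{\infty} - 7 u^{6} e^{- a u^{2}} \, du = - \frac{105 \sqrt{\pi}}{8 a^{\frac{7}{2}}},$$
and the integrand here is $(-1)^{3}$ times the target integrand, so $I = (-1)^{3}\,\frac{d^{3}J}{da^{3}} = \frac{105 \sqrt{\pi}}{8 a^{\frac{7}{2}}}$.

Setting $a = \frac{3}{4}$:
$$I = \frac{560 \sqrt{3} \sqrt{\pi}}{27}.$$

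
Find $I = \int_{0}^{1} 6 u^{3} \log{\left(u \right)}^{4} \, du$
$\frac{9}{64}$

Consider the simpler parametrised integral
$$J(a) = \int_{0}^{1} 6 u^{a} \, du = \frac{6}{a + 1}.$$

Differentiating under the integral sign brings down a factor of $\ln u$:
$$\frac{dJ}{da} = \int_{0}^{1} 6 u^{a} \log{\left(u \right)} \, du = - \frac{6}{\left(a + 1\right)^{2}}.$$

Repeating $4$ times in total — each differentiation brings down another $\ln u$ — gives
$$\frac{d^{4}J}{da^{4}} = \int_{0}^{1} 6 u^{a} \log{\left(u \right)}^{4} \, du = \frac{144}{\left(a + 1\right)^{5}},$$
and the integrand here is exactly the target integrand, so $I = \frac{144}{\left(a + 1\right)^{5}}$.

Setting $a = 3$:
$$I = \frac{9}{64}.$$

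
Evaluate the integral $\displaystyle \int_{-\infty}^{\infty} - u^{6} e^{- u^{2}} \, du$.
$- \frac{15 \sqrt{\pi}}{8}$

Start from the elementary integral
$$J(a) = \int_{-\infty}^{\infty} - e^{- a u^{2}} \, du = - \frac{\sqrt{\pi}}{\sqrt{a}}.$$

Differentiating under the integral sign brings down a factor of $(-u^2)$:
$$\frac{dJ}{da} = \int_{-\infty}^{\infty} u^{2} e^{- a u^{2}} \, du = \frac{\sqrt{\pi}}{2 a^{\frac{3}{2}}}.$$

Repeating $3$ times in total — each differentiation brings down another $(-u^2)$ — gives
$$\frac{d^{3}J}{da^{3}} = \int_{-\infty}^{\infty} u^{6} e^{- a u^{2}} \, du = \frac{15 \sqrt{\pi}}{8 a^{\frac{7}{2}}},$$
and the integrand here is $(-1)^{3}$ times the target integrand, so $I = (-1)^{3}\,\frac{d^{3}J}{da^{3}} = - \frac{15 \sqrt{\pi}}{8 a^{\frac{7}{2}}}$.

Setting $a = 1$:
$$I = - \frac{15 \sqrt{\pi}}{8}.$$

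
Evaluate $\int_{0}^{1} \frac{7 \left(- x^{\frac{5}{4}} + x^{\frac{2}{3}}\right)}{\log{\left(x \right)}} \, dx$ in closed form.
$- \log{\left(\frac{10460353203}{1280000000} \right)}$

Replace the exponent $\frac{5}{4}$ by a parameter $a$: let $I(a) = \int_{0}^{1} \frac{7 \left(x^{\frac{2}{3}} - x^{a}\right)}{\log{\left(x \right)}} \, dx$.

Since $\dfrac{\partial}{\partial a}\,x^{a} = x^{a} \ln x$, the $\ln x$ in the denominator cancels and
$$\frac{dI}{da} = \int_{0}^{1} -7 x^{a} \, dx = -7 \left[\frac{x^{a+1}}{a+1}\right]_0^1 = - \frac{7}{a + 1}.$$

Integrating with respect to $a$ gives $I(a) = - \log{\left(\frac{2187 \left(a + 1\right)^{7}}{78125} \right)} + C$.

At $a = \frac{2}{3}$ the integrand is identically $0$, so $I(\frac{2}{3}) = 0$. The closed form gives $0$, hence $C = 0$.

Setting $a = \frac{5}{4}$:
$$I = - \log{\left(\frac{10460353203}{1280000000} \right)}.$$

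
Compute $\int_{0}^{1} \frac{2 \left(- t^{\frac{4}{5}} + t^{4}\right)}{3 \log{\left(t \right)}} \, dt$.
$\log{\left(\frac{5 \sqrt[3]{45}}{9} \right)}$

Introduce a parameter $a$ in the exponent: let $I(a) = \int_{0}^{1} \frac{2 \left(- t^{\frac{4}{5}} + t^{a}\right)}{3 \log{\left(t \right)}} \, dt$.

Since $\dfrac{\partial}{\partial a}\,t^{a} = t^{a} \ln t$, the $\ln t$ in the denominator cancels and
$$\frac{dI}{da} = \int_{0}^{1} \frac{2}{3} t^{a} \, dt = \frac{2}{3} \left[\frac{t^{a+1}}{a+1}\right]_0^1 = \frac{2}{3 \left(a + 1\right)}.$$

Integrating with respect to $a$ gives $I(a) = \log{\left(\frac{15^{\frac{2}{3}} \left(a + 1\right)^{\frac{2}{3}}}{9} \right)} + C$.

At $a = \frac{4}{5}$ the integrand is identically $0$, so $I(\frac{4}{5}) = 0$. The closed form gives $0$, hence $C = 0$.

Setting $a = 4$:
$$I = \log{\left(\frac{5 \sqrt[3]{45}}{9} \right)}.$$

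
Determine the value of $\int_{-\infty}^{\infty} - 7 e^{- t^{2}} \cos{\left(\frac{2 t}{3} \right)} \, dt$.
$- \frac{7 \sqrt{\pi}}{e^{\frac{1}{9}}}$

Let $b$ denote the cosine frequency and define $I(b) = \int_{-\infty}^{\infty} - 7 e^{- t^{2}} \cos{\left(b t \right)} \, dt$.

Differentiating under the integral sign,
$$I'(b) = \int_{-\infty}^{\infty} 7 t e^{- t^{2}} \sin{\left(b t \right)} \, dt.$$

Integrate $\int_{-\infty}^{\infty} t \sin(b t)\, e^{- t^{2}}\, dt$ by parts with $u = \sin(b t)$ and $dv = t\, e^{- t^{2}}\, dt$, giving $v = - \frac{e^{- t^{2}}}{2}$. The boundary term vanishes and
$$\int_{-\infty}^{\infty} t \sin(b t)\, e^{- t^{2}}\, dt = \frac{b}{2} \int_{-\infty}^{\infty} \cos(b t)\, e^{- t^{2}}\, dt,$$
so $I'(b) = - \frac{b}{2}\, I(b)$.

This is a separable first-order ODE; solving with the initial condition $I(0) = \int_{-\infty}^{\infty} - 7 e^{- t^{2}}\,dt = - 7 \sqrt{\pi}$ gives
$$I(b) = - 7 \sqrt{\pi} e^{- \frac{b^{2}}{4}}.$$

Setting $b = \frac{2}{3}$:
$$I = - \frac{7 \sqrt{\pi}}{e^{\frac{1}{9}}}.$$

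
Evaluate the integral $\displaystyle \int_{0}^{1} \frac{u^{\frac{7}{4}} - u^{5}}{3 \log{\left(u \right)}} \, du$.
$- \log{\left(2 \right)} - \frac{\log{\left(3 \right)}}{3} + \frac{\log{\left(11 \right)}}{3}$

Replace the exponent $5$ by a parameter $a$: let $I(a) = \int_{0}^{1} \frac{u^{\frac{7}{4}} - u^{a}}{3 \log{\left(u \right)}} \, du$.

Since $\dfrac{\partial}{\partial a}\,u^{a} = u^{a} \ln u$, the $\ln u$ in the denominator cancels and
$$\frac{dI}{da} = \int_{0}^{1} - \frac{1}{3} u^{a} \, du = - \frac{1}{3} \left[\frac{u^{a+1}}{a+1}\right]_0^1 = - \frac{1}{3 a + 3}.$$

Integrating with respect to $a$ gives $I(a) = - \log{\left(\frac{22^{\frac{2}{3}} \sqrt[3]{a + 1}}{11} \right)} + C$.

At $a = \frac{7}{4}$ the integrand is identically $0$, so $I(\frac{7}{4}) = 0$. The closed form gives $0$, hence $C = 0$.

Setting $a = 5$:
$$I = - \log{\left(2 \right)} - \frac{\log{\left(3 \right)}}{3} + \frac{\log{\left(11 \right)}}{3}.$$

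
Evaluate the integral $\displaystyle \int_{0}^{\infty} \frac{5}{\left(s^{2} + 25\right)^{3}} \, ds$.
$\frac{3 \pi}{10000}$

Recall the elementary integral
$$J(a) = \int_{0}^{\infty} \frac{5}{a^{2} + s^{2}} \, ds = \frac{5 \pi}{2 a}.$$

Differentiating under the integral sign with respect to $a$,
$$\frac{dJ}{da} = \int_{0}^{\infty} - \frac{10 a}{\left(a^{2} + s^{2}\right)^{2}} \, ds = - \frac{5 \pi}{2 a^{2}},$$
so $\int_{0}^{\infty} \frac{5}{\left(a^{2} + s^{2}\right)^{2}} \, ds = \frac{5 \pi}{4 a^{3}}$.

Repeating — each differentiation of $1/(s^2+a^2)^j$ produces $-2ja/(s^2+a^2)^{j+1}$ — and dividing through by $-2ja$ at each step yields, after $2$ differentiations in total,
$$\int_{0}^{\infty} \frac{5}{\left(a^{2} + s^{2}\right)^{3}} \, ds = \frac{15 \pi}{16 a^{5}}.$$

Setting $a = 5$:
$$I = \frac{3 \pi}{10000}.$$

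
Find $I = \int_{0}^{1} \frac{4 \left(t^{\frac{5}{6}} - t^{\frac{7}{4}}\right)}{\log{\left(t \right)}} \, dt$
$- \log{\left(\frac{81}{16} \right)}$

Replace the exponent $\frac{7}{4}$ by a parameter $a$: let $I(a) = \int_{0}^{1} \frac{4 \left(t^{\frac{5}{6}} - t^{a}\right)}{\log{\left(t \right)}} \, dt$.

Since $\dfrac{\partial}{\partial a}\,t^{a} = t^{a} \ln t$, the $\ln t$ in the denominator cancels and
$$\frac{dI}{da} = \int_{0}^{1} -4 t^{a} \, dt = -4 \left[\frac{t^{a+1}}{a+1}\right]_0^1 = - \frac{4}{a + 1}.$$

Integrating with respect to $a$ gives $I(a) = - \log{\left(\frac{1296 \left(a + 1\right)^{4}}{14641} \right)} + C$.

At $a = \frac{5}{6}$ the integrand is identically $0$, so $I(\frac{5}{6}) = 0$. The closed form gives $0$, hence $C = 0$.

Setting $a = \frac{7}{4}$:
$$I = - \log{\left(\frac{81}{16} \right)}.$$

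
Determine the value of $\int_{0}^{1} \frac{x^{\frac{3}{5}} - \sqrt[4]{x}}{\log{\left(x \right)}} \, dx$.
$- \log{\left(\frac{25}{32} \right)}$

Introduce a parameter $a$ in the exponent: let $I(a) = \int_{0}^{1} \frac{x^{\frac{3}{5}} - x^{a}}{\log{\left(x \right)}} \, dx$.

Since $\dfrac{\partial}{\partial a}\,x^{a} = x^{a} \ln x$, the $\ln x$ in the denominator cancels and
$$\frac{dI}{da} = \int_{0}^{1} -1 x^{a} \, dx = -1 \left[\frac{x^{a+1}}{a+1}\right]_0^1 = - \frac{1}{a + 1}.$$

Integrating with respect to $a$ gives $I(a) = - \log{\left(\frac{5 a}{8} + \frac{5}{8} \right)} + C$.

At $a = \frac{3}{5}$ the integrand is identically $0$, so $I(\frac{3}{5}) = 0$. The closed form gives $0$, hence $C = 0$.

Setting $a = \frac{1}{4}$:
$$I = - \log{\left(\frac{25}{32} \right)}.$$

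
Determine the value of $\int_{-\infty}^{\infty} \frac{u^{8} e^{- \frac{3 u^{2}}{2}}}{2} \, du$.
$\frac{35 \sqrt{6} \sqrt{\pi}}{162}$

Begin with the known integral
$$J(a) = \int_{-\infty}^{\infty} \frac{e^{- a u^{2}}}{2} \, du = \frac{\sqrt{\pi}}{2 \sqrt{a}}.$$

Differentiating under the integral sign brings down a factor of $(-u^2)$:
$$\frac{dJ}{da} = \int_{-\infty}^{\infty} - \frac{u^{2} e^{- a u^{2}}}{2} \, du = - \frac{\sqrt{\pi}}{4 a^{\frac{3}{2}}}.$$

Repeating $4$ times in total — each differentiation brings down another $(-u^2)$ — gives
$$\frac{d^{4}J}{da^{4}} = \int_{-\infty}^{\infty} \frac{u^{8} e^{- a u^{2}}}{2} \, du = \frac{105 \sqrt{\pi}}{32 a^{\frac{9}{2}}},$$
and the integrand here is exactly the target integrand, so $I = \frac{105 \sqrt{\pi}}{32 a^{\frac{9}{2}}}$.

Setting $a = \frac{3}{2}$:
$$I = \frac{35 \sqrt{6} \sqrt{\pi}}{162}.$$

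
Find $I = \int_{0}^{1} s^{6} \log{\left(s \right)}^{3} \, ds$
$- \frac{6}{2401}$

Begin with the known integral
$$J(a) = \int_{0}^{1} s^{a} \, ds = \frac{1}{a + 1}.$$

Differentiating under the integral sign brings down a factor of $\ln s$:
$$\frac{dJ}{da} = \int_{0}^{1} s^{a} \log{\left(s \right)} \, ds = - \frac{1}{\left(a + 1\right)^{2}}.$$

Repeating $3$ times in total — each differentiation brings down another $\ln s$ — gives
$$\frac{d^{3}J}{da^{3}} = \int_{0}^{1} s^{a} \log{\left(s \right)}^{3} \, ds = - \frac{6}{\left(a + 1\right)^{4}},$$
and the integrand here is exactly the target integrand, so $I = - \frac{6}{\left(a + 1\right)^{4}}$.

Setting $a = 6$:
$$I = - \frac{6}{2401}.$$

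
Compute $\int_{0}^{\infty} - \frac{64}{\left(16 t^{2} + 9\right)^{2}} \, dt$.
$- \frac{4 \pi}{27}$

Recall the elementary integral
$$J(a) = \int_{0}^{\infty} - \frac{1}{4 \left(a^{2} + t^{2}\right)} \, dt = - \frac{\pi}{8 a}.$$

Differentiating under the integral sign with respect to $a$,
$$\frac{dJ}{da} = \int_{0}^{\infty} \frac{a}{2 \left(a^{2} + t^{2}\right)^{2}} \, dt = \frac{\pi}{8 a^{2}},$$
so $\int_{0}^{\infty} - \frac{1}{4 \left(a^{2} + t^{2}\right)^{2}} \, dt = - \frac{\pi}{16 a^{3}}$.

Setting $a = \frac{3}{4}$:
$$I = - \frac{4 \pi}{27}.$$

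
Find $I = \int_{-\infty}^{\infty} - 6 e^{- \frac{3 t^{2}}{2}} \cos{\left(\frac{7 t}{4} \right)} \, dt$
$- \frac{2 \sqrt{6} \sqrt{\pi}}{e^{\frac{49}{96}}}$

Treat the cosine frequency as a parameter and define $I(b) = \int_{-\infty}^{\infty} - 6 e^{- \frac{3 t^{2}}{2}} \cos{\left(b t \right)} \, dt$.

Differentiating under the integral sign,
$$I'(b) = \int_{-\infty}^{\infty} 6 t e^{- \frac{3 t^{2}}{2}} \sin{\left(b t \right)} \, dt.$$

Integrate $\int_{-\infty}^{\infty} t \sin(b t)\, e^{- \frac{3 t^{2}}{2}}\, dt$ by parts with $u = \sin(b t)$ and $dv = t\, e^{- \frac{3 t^{2}}{2}}\, dt$, giving $v = - \frac{e^{- \frac{3 t^{2}}{2}}}{3}$. The boundary term vanishes and
$$\int_{-\infty}^{\infty} t \sin(b t)\, e^{- \frac{3 t^{2}}{2}}\, dt = \frac{b}{3} \int_{-\infty}^{\infty} \cos(b t)\, e^{- \frac{3 t^{2}}{2}}\, dt,$$
so $I'(b) = - \frac{b}{3}\, I(b)$.

This is a separable first-order ODE; solving with the initial condition $I(0) = \int_{-\infty}^{\infty} - 6 e^{- \frac{3 t^{2}}{2}}\,dt = - 2 \sqrt{6} \sqrt{\pi}$ gives
$$I(b) = - 2 \sqrt{6} \sqrt{\pi} e^{- \frac{b^{2}}{6}}.$$

Setting $b = \frac{7}{4}$:
$$I = - \frac{2 \sqrt{6} \sqrt{\pi}}{e^{\frac{49}{96}}}.$$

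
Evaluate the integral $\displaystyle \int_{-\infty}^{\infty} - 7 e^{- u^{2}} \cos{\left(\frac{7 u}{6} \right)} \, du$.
$- \frac{7 \sqrt{\pi}}{e^{\frac{49}{144}}}$

Treat the cosine frequency as a parameter and define $I(b) = \int_{-\infty}^{\infty} - 7 e^{- u^{2}} \cos{\left(b u \right)} \, du$.

Differentiating under the integral sign,
$$I'(b) = \int_{-\infty}^{\infty} 7 u e^{- u^{2}} \sin{\left(b u \right)} \, du.$$

Integrate $\int_{-\infty}^{\infty} u \sin(b u)\, e^{- u^{2}}\, du$ by parts with $w = \sin(b u)$ and $dv = u\, e^{- u^{2}}\, du$, giving $v = - \frac{e^{- u^{2}}}{2}$. The boundary term vanishes and
$$\int_{-\infty}^{\infty} u \sin(b u)\, e^{- u^{2}}\, du = \frac{b}{2} \int_{-\infty}^{\infty} \cos(b u)\, e^{- u^{2}}\, du,$$
so $I'(b) = - \frac{b}{2}\, I(b)$.

This is a separable first-order ODE; solving with the initial condition $I(0) = \int_{-\infty}^{\infty} - 7 e^{- u^{2}}\,du = - 7 \sqrt{\pi}$ gives
$$I(b) = - 7 \sqrt{\pi} e^{- \frac{b^{2}}{4}}.$$

Setting $b = \frac{7}{6}$:
$$I = - \frac{7 \sqrt{\pi}}{e^{\frac{49}{144}}}.$$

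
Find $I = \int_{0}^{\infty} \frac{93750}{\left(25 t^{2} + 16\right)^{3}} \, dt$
$\frac{28125 \pi}{8192}$

Recall the elementary integral
$$J(a) = \int_{0}^{\infty} \frac{6}{a^{2} + t^{2}} \, dt = \frac{3 \pi}{a}.$$

Differentiating under the integral sign with respect to $a$,
$$\frac{dJ}{da} = \int_{0}^{\infty} - \frac{12 a}{\left(a^{2} + t^{2}\right)^{2}} \, dt = - \frac{3 \pi}{a^{2}},$$
so $\int_{0}^{\infty} \frac{6}{\left(a^{2} + t^{2}\right)^{2}} \, dt = \frac{3 \pi}{2 a^{3}}$.

Repeating — each differentiation of $1/(t^2+a^2)^j$ produces $-2ja/(t^2+a^2)^{j+1}$ — and dividing through by $-2ja$ at each step yields, after $2$ differentiations in total,
$$\int_{0}^{\infty} \frac{6}{\left(a^{2} + t^{2}\right)^{3}} \, dt = \frac{9 \pi}{8 a^{5}}.$$

Setting $a = \frac{4}{5}$:
$$I = \frac{28125 \pi}{8192}.$$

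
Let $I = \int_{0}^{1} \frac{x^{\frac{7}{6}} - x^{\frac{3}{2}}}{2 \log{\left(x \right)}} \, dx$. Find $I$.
$- \log{\left(15 \right)} + \frac{\log{\left(195 \right)}}{2}$

Introduce a parameter $a$ in the exponent: let $I(a) = \int_{0}^{1} \frac{- x^{\frac{3}{2}} + x^{a}}{2 \log{\left(x \right)}} \, dx$.

Since $\dfrac{\partial}{\partial a}\,x^{a} = x^{a} \ln x$, the $\ln x$ in the denominator cancels and
$$\frac{dI}{da} = \int_{0}^{1} \frac{1}{2} x^{a} \, dx = \frac{1}{2} \left[\frac{x^{a+1}}{a+1}\right]_0^1 = \frac{1}{2 \left(a + 1\right)}.$$

Integrating with respect to $a$ gives $I(a) = \log{\left(\frac{\sqrt{10} \sqrt{a + 1}}{5} \right)} + C$.

At $a = \frac{3}{2}$ the integrand is identically $0$, so $I(\frac{3}{2}) = 0$. The closed form gives $0$, hence $C = 0$.

Setting $a = \frac{7}{6}$:
$$I = - \log{\left(15 \right)} + \frac{\log{\left(195 \right)}}{2}.$$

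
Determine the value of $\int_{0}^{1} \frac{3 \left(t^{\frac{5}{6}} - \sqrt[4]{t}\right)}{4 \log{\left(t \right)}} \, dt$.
$\log{\left(\frac{\sqrt[4]{15} \cdot 22^{\frac{3}{4}}}{15} \right)}$

Replace the exponent $\frac{1}{4}$ by a parameter $a$: let $I(a) = \int_{0}^{1} \frac{3 \left(t^{\frac{5}{6}} - t^{a}\right)}{4 \log{\left(t \right)}} \, dt$.

Since $\dfrac{\partial}{\partial a}\,t^{a} = t^{a} \ln t$, the $\ln t$ in the denominator cancels and
$$\frac{dI}{da} = \int_{0}^{1} - \frac{3}{4} t^{a} \, dt = - \frac{3}{4} \left[\frac{t^{a+1}}{a+1}\right]_0^1 = - \frac{3}{4 a + 4}.$$

Integrating with respect to $a$ gives $I(a) = - \frac{3 \log{\left(a + 1 \right)}}{4} - \frac{3 \log{\left(6 \right)}}{4} + \frac{3 \log{\left(11 \right)}}{4} + C$.

At $a = \frac{5}{6}$ the integrand is identically $0$, so $I(\frac{5}{6}) = 0$. The closed form gives $0$, hence $C = 0$.

Setting $a = \frac{1}{4}$:
$$I = \log{\left(\frac{\sqrt[4]{15} \cdot 22^{\frac{3}{4}}}{15} \right)}.$$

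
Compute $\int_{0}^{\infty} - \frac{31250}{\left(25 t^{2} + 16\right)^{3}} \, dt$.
$- \frac{9375 \pi}{8192}$

Begin with the known result
$$J(a) = \int_{0}^{\infty} - \frac{2}{a^{2} + t^{2}} \, dt = - \frac{\pi}{a}.$$

Differentiating under the integral sign with respect to $a$,
$$\frac{dJ}{da} = \int_{0}^{\infty} \frac{4 a}{\left(a^{2} + t^{2}\right)^{2}} \, dt = \frac{\pi}{a^{2}},$$
so $\int_{0}^{\infty} - \frac{2}{\left(a^{2} + t^{2}\right)^{2}} \, dt = - \frac{\pi}{2 a^{3}}$.

Repeating — each differentiation of $1/(t^2+a^2)^j$ produces $-2ja/(t^2+a^2)^{j+1}$ — and dividing through by $-2ja$ at each step yields, after $2$ differentiations in total,
$$\int_{0}^{\infty} - \frac{2}{\left(a^{2} + t^{2}\right)^{3}} \, dt = - \frac{3 \pi}{8 a^{5}}.$$

Setting $a = \frac{4}{5}$:
$$I = - \frac{9375 \pi}{8192}.$$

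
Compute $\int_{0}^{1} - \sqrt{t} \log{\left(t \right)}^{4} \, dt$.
$- \frac{256}{81}$

Begin with the known integral
$$J(a) = \int_{0}^{1} - t^{a} \, dt = - \frac{1}{a + 1}.$$

Differentiating under the integral sign brings down a factor of $\ln t$:
$$\frac{dJ}{da} = \int_{0}^{1} - t^{a} \log{\left(t \right)} \, dt = \frac{1}{\left(a + 1\right)^{2}}.$$

Repeating $4$ times in total — each differentiation brings down another $\ln t$ — gives
$$\frac{d^{4}J}{da^{4}} = \int_{0}^{1} - t^{a} \log{\left(t \right)}^{4} \, dt = - \frac{24}{\left(a + 1\right)^{5}},$$
and the integrand here is exactly the target integrand, so $I = - \frac{24}{\left(a + 1\right)^{5}}$.

Setting $a = \frac{1}{2}$:
$$I = - \frac{256}{81}.$$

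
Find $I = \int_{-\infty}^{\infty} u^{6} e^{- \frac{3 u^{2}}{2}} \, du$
$\frac{5 \sqrt{6} \sqrt{\pi}}{27}$

Begin with the known integral
$$J(a) = \int_{-\infty}^{\infty} e^{- a u^{2}} \, du = \frac{\sqrt{\pi}}{\sqrt{a}}.$$

Differentiating under the integral sign brings down a factor of $(-u^2)$:
$$\frac{dJ}{da} = \int_{-\infty}^{\infty} - u^{2} e^{- a u^{2}} \, du = - \frac{\sqrt{\pi}}{2 a^{\frac{3}{2}}}.$$

Repeating $3$ times in total — each differentiation brings down another $(-u^2)$ — gives
$$\frac{d^{3}J}{da^{3}} = \int_{-\infty}^{\infty} - u^{6} e^{- a u^{2}} \, du = - \frac{15 \sqrt{\pi}}{8 a^{\frac{7}{2}}},$$
and the integrand here is $(-1)^{3}$ times the target integrand, so $I = (-1)^{3}\,\frac{d^{3}J}{da^{3}} = \frac{15 \sqrt{\pi}}{8 a^{\frac{7}{2}}}$.

Setting $a = \frac{3}{2}$:
$$I = \frac{5 \sqrt{6} \sqrt{\pi}}{27}.$$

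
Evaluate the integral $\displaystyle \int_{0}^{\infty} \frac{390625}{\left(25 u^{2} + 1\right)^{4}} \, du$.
$\frac{390625 \pi}{32}$

Start from the standard arctangent integral
$$J(a) = \int_{0}^{\infty} \frac{1}{a^{2} + u^{2}} \, du = \frac{\pi}{2 a}.$$

Differentiating under the integral sign with respect to $a$,
$$\frac{dJ}{da} = \int_{0}^{\infty} - \frac{2 a}{\left(a^{2} + u^{2}\right)^{2}} \, du = - \frac{\pi}{2 a^{2}},$$
so $\int_{0}^{\infty} \frac{1}{\left(a^{2} + u^{2}\right)^{2}} \, du = \frac{\pi}{4 a^{3}}$.

Repeating — each differentiation of $1/(u^2+a^2)^j$ produces $-2ja/(u^2+a^2)^{j+1}$ — and dividing through by $-2ja$ at each step yields, after $3$ differentiations in total,
$$\int_{0}^{\infty} \frac{1}{\left(a^{2} + u^{2}\right)^{4}} \, du = \frac{5 \pi}{32 a^{7}}.$$

Setting $a = \frac{1}{5}$:
$$I = \frac{390625 \pi}{32}.$$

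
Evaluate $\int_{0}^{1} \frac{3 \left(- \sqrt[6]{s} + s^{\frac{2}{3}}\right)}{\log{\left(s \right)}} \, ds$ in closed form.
$\log{\left(\frac{1000}{343} \right)}$

Replace the exponent $\frac{2}{3}$ by a parameter $a$: let $I(a) = \int_{0}^{1} \frac{3 \left(- \sqrt[6]{s} + s^{a}\right)}{\log{\left(s \right)}} \, ds$.

Since $\dfrac{\partial}{\partial a}\,s^{a} = s^{a} \ln s$, the $\ln s$ in the denominator cancels and
$$\frac{dI}{da} = \int_{0}^{1} 3 s^{a} \, ds = 3 \left[\frac{s^{a+1}}{a+1}\right]_0^1 = \frac{3}{a + 1}.$$

Integrating with respect to $a$ gives $I(a) = \log{\left(\frac{216 \left(a + 1\right)^{3}}{343} \right)} + C$.

At $a = \frac{1}{6}$ the integrand is identically $0$, so $I(\frac{1}{6}) = 0$. The closed form gives $0$, hence $C = 0$.

Setting $a = \frac{2}{3}$:
$$I = \log{\left(\frac{1000}{343} \right)}.$$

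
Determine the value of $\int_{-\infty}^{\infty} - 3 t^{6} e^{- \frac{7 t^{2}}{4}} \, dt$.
$- \frac{720 \sqrt{7} \sqrt{\pi}}{2401}$

Begin with the known integral
$$J(a) = \int_{-\infty}^{\infty} - 3 e^{- a t^{2}} \, dt = - \frac{3 \sqrt{\pi}}{\sqrt{a}}.$$

Differentiating under the integral sign brings down a factor of $(-t^2)$:
$$\frac{dJ}{da} = \int_{-\infty}^{\infty} 3 t^{2} e^{- a t^{2}} \, dt = \frac{3 \sqrt{\pi}}{2 a^{\frac{3}{2}}}.$$

Repeating $3$ times in total — each differentiation brings down another $(-t^2)$ — gives
$$\frac{d^{3}J}{da^{3}} = \int_{-\infty}^{\infty} 3 t^{6} e^{- a t^{2}} \, dt = \frac{45 \sqrt{\pi}}{8 a^{\frac{7}{2}}},$$
and the integrand here is $(-1)^{3}$ times the target integrand, so $I = (-1)^{3}\,\frac{d^{3}J}{da^{3}} = - \frac{45 \sqrt{\pi}}{8 a^{\frac{7}{2}}}$.

Setting $a = \frac{7}{4}$:
$$I = - \frac{720 \sqrt{7} \sqrt{\pi}}{2401}.$$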